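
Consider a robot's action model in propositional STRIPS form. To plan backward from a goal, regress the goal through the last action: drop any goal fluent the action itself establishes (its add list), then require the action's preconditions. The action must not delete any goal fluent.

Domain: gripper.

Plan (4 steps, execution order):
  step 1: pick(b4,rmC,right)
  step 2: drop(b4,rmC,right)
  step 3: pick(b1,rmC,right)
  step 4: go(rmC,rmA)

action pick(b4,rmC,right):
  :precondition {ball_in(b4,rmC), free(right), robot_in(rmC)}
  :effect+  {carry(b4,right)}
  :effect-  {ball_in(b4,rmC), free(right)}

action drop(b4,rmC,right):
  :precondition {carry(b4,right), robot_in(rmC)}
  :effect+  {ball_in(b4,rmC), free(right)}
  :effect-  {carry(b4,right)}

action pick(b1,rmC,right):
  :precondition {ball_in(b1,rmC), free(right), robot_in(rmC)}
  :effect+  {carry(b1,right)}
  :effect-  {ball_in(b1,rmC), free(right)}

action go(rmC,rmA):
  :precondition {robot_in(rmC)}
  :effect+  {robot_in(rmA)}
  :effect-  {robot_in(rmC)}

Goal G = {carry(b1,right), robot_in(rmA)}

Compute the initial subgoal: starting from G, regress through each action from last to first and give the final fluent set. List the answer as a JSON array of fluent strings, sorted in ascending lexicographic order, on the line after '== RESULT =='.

Regress step by step:
  through step 4 (go(rmC,rmA)): drop {robot_in(rmA)}, keep {carry(b1,right)}, require {robot_in(rmC)}
    → {carry(b1,right), robot_in(rmC)}
  through step 3 (pick(b1,rmC,right)): drop {carry(b1,right)}, keep {robot_in(rmC)}, require {ball_in(b1,rmC), free(right), robot_in(rmC)}
    → {ball_in(b1,rmC), free(right), robot_in(rmC)}
  through step 2 (drop(b4,rmC,right)): drop {free(right)}, keep {ball_in(b1,rmC), robot_in(rmC)}, require {carry(b4,right), robot_in(rmC)}
    → {ball_in(b1,rmC), carry(b4,right), robot_in(rmC)}
  through step 1 (pick(b4,rmC,right)): drop {carry(b4,right)}, keep {ball_in(b1,rmC), robot_in(rmC)}, require {ball_in(b4,rmC), free(right), robot_in(rmC)}
    → {ball_in(b1,rmC), ball_in(b4,rmC), free(right), robot_in(rmC)}

== RESULT ==
["ball_in(b1,rmC)", "ball_in(b4,rmC)", "free(right)", "robot_in(rmC)"]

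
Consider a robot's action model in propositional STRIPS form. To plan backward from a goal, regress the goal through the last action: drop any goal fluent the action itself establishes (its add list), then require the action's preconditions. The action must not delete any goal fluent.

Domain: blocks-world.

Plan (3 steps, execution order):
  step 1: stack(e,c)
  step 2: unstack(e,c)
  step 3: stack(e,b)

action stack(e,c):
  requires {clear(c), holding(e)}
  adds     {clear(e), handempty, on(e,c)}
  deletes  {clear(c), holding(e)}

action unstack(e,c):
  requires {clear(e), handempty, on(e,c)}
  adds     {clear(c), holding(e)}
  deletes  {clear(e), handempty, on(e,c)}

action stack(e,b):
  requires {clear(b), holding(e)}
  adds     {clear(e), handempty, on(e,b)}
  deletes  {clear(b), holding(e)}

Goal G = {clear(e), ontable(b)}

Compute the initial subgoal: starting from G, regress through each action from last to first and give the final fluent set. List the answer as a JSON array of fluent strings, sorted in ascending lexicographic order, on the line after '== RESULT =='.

Regress step by step:
  through step 3 (stack(e,b)): drop {clear(e)}, keep {ontable(b)}, require {clear(b), holding(e)}
    → {clear(b), holding(e), ontable(b)}
  through step 2 (unstack(e,c)): drop {holding(e)}, keep {clear(b), ontable(b)}, require {clear(e), handempty, on(e,c)}
    → {clear(b), clear(e), handempty, on(e,c), ontable(b)}
  through step 1 (stack(e,c)): drop {clear(e), handempty, on(e,c)}, keep {clear(b), ontable(b)}, require {clear(c), holding(e)}
    → {clear(b), clear(c), holding(e), ontable(b)}

== RESULT ==
["clear(b)", "clear(c)", "holding(e)", "ontable(b)"]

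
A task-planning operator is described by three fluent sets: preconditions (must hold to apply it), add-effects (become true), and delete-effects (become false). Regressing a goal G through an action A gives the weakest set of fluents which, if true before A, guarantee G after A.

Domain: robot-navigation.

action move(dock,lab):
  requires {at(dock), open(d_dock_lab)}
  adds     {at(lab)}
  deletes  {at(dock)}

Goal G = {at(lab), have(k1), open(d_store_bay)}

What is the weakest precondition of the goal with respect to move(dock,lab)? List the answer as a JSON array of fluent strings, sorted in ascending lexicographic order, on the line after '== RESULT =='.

Regress:
  G ∩ del = {}  (empty — regression defined)
  G \ add = {at(lab), have(k1), open(d_store_bay)} \ {at(lab)} = {have(k1), open(d_store_bay)}
  ∪ pre   = {have(k1), open(d_store_bay)} ∪ {at(dock), open(d_dock_lab)}
          = {at(dock), have(k1), open(d_dock_lab), open(d_store_bay)}

== RESULT ==
["at(dock)", "have(k1)", "open(d_dock_lab)", "open(d_store_bay)"]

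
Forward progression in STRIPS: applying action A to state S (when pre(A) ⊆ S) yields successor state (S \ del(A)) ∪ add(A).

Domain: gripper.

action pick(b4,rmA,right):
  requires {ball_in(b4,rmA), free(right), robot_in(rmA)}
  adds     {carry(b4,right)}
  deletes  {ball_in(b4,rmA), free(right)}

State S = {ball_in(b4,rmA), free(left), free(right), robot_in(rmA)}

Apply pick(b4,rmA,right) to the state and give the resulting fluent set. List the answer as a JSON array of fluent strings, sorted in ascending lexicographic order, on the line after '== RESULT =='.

Compute (S \ del) ∪ add:
  pre ⊆ S: {ball_in(b4,rmA), free(right), robot_in(rmA)} ⊆ S  — applicable
  S \ del = {free(left), robot_in(rmA)}
  ∪ add   = {carry(b4,right), free(left), robot_in(rmA)}

== RESULT ==
["carry(b4,right)", "free(left)", "robot_in(rmA)"]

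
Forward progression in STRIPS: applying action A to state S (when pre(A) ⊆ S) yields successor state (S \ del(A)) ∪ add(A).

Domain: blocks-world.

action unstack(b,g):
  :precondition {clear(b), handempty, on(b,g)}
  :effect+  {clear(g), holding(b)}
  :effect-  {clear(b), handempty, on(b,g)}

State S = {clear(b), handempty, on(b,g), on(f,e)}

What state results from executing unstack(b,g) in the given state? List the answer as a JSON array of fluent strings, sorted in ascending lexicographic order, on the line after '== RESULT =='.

Compute (S \ del) ∪ add:
  pre ⊆ S: {clear(b), handempty, on(b,g)} ⊆ S  — applicable
  S \ del = {on(f,e)}
  ∪ add   = {clear(g), holding(b), on(f,e)}

== RESULT ==
["clear(g)", "holding(b)", "on(f,e)"]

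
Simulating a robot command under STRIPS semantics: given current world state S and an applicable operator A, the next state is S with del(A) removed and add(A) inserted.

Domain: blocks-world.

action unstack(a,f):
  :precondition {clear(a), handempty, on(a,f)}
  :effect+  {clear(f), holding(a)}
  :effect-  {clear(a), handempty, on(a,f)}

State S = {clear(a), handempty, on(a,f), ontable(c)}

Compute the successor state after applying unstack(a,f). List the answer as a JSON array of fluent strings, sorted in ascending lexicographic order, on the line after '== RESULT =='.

Progress:
  pre ⊆ S: {clear(a), handempty, on(a,f)} ⊆ S  — applicable
  S \ del = {ontable(c)}
  ∪ add   = {clear(f), holding(a), ontable(c)}

== RESULT ==
["clear(f)", "holding(a)", "ontable(c)"]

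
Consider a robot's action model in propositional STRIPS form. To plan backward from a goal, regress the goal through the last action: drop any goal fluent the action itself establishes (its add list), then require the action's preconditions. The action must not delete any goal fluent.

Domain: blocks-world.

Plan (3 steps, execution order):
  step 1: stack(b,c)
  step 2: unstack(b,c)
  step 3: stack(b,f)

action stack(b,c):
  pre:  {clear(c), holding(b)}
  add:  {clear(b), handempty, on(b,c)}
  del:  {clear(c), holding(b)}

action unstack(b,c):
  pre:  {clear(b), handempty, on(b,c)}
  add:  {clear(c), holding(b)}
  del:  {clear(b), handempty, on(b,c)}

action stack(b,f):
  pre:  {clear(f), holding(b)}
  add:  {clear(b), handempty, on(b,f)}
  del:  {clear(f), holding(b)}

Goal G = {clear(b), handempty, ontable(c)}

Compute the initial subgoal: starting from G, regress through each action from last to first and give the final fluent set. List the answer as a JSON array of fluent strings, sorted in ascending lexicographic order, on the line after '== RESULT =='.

Work backward from the goal:
  through step 3 (stack(b,f)): drop {clear(b), handempty}, keep {ontable(c)}, require {clear(f), holding(b)}
    → {clear(f), holding(b), ontable(c)}
  through step 2 (unstack(b,c)): drop {holding(b)}, keep {clear(f), ontable(c)}, require {clear(b), handempty, on(b,c)}
    → {clear(b), clear(f), handempty, on(b,c), ontable(c)}
  through step 1 (stack(b,c)): drop {clear(b), handempty, on(b,c)}, keep {clear(f), ontable(c)}, require {clear(c), holding(b)}
    → {clear(c), clear(f), holding(b), ontable(c)}

== RESULT ==
["clear(c)", "clear(f)", "holding(b)", "ontable(c)"]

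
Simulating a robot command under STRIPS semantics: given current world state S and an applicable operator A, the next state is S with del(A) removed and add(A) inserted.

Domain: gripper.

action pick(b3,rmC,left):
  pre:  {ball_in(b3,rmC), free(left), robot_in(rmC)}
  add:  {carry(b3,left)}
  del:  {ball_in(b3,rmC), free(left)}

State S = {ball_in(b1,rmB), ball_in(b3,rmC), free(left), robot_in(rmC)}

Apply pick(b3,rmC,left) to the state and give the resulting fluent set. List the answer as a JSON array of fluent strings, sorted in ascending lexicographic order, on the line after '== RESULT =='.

Compute (S \ del) ∪ add:
  pre ⊆ S: {ball_in(b3,rmC), free(left), robot_in(rmC)} ⊆ S  — applicable
  S \ del = {ball_in(b1,rmB), robot_in(rmC)}
  ∪ add   = {ball_in(b1,rmB), carry(b3,left), robot_in(rmC)}

== RESULT ==
["ball_in(b1,rmB)", "carry(b3,left)", "robot_in(rmC)"]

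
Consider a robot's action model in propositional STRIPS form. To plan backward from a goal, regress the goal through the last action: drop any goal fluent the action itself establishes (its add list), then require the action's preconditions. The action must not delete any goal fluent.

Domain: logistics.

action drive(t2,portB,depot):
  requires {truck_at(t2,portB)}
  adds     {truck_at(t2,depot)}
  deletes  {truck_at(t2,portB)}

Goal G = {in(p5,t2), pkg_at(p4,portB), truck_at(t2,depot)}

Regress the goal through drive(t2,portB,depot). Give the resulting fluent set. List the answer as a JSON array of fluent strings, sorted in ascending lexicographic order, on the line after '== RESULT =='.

Compute (G \ add) ∪ pre:
  G ∩ del = {}  (empty — regression defined)
  G \ add = {in(p5,t2), pkg_at(p4,portB), truck_at(t2,depot)} \ {truck_at(t2,depot)} = {in(p5,t2), pkg_at(p4,portB)}
  ∪ pre   = {in(p5,t2), pkg_at(p4,portB)} ∪ {truck_at(t2,portB)}
          = {in(p5,t2), pkg_at(p4,portB), truck_at(t2,portB)}

== RESULT ==
["in(p5,t2)", "pkg_at(p4,portB)", "truck_at(t2,portB)"]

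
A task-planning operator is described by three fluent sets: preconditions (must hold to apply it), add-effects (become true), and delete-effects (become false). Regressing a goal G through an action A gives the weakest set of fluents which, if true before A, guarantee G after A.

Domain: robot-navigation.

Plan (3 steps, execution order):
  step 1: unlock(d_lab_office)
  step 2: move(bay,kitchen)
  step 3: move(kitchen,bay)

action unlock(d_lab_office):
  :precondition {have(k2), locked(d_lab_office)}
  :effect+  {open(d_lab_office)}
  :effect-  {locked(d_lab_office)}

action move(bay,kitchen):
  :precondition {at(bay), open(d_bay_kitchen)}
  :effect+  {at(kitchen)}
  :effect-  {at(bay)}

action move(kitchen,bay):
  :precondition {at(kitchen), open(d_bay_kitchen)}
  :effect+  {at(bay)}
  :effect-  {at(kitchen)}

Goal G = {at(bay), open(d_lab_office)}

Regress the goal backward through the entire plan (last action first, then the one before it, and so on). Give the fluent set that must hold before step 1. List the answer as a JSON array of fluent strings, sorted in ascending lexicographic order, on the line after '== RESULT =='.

Work backward from the goal:
  through step 3 (move(kitchen,bay)): drop {at(bay)}, keep {open(d_lab_office)}, require {at(kitchen), open(d_bay_kitchen)}
    → {at(kitchen), open(d_bay_kitchen), open(d_lab_office)}
  through step 2 (move(bay,kitchen)): drop {at(kitchen)}, keep {open(d_bay_kitchen), open(d_lab_office)}, require {at(bay), open(d_bay_kitchen)}
    → {at(bay), open(d_bay_kitchen), open(d_lab_office)}
  through step 1 (unlock(d_lab_office)): drop {open(d_lab_office)}, keep {at(bay), open(d_bay_kitchen)}, require {have(k2), locked(d_lab_office)}
    → {at(bay), have(k2), locked(d_lab_office), open(d_bay_kitchen)}

== RESULT ==
["at(bay)", "have(k2)", "locked(d_lab_office)", "open(d_bay_kitchen)"]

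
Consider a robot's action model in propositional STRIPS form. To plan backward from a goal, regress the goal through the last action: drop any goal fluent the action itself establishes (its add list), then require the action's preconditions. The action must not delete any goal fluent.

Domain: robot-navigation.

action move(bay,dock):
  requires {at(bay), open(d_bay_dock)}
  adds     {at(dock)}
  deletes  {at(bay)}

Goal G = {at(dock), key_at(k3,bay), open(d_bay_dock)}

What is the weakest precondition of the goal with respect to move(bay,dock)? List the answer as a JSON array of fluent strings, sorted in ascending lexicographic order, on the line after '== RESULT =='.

Compute (G \ add) ∪ pre:
  G ∩ del = {}  (empty — regression defined)
  G \ add = {at(dock), key_at(k3,bay), open(d_bay_dock)} \ {at(dock)} = {key_at(k3,bay), open(d_bay_dock)}
  ∪ pre   = {key_at(k3,bay), open(d_bay_dock)} ∪ {at(bay), open(d_bay_dock)}
          = {at(bay), key_at(k3,bay), open(d_bay_dock)}

== RESULT ==
["at(bay)", "key_at(k3,bay)", "open(d_bay_dock)"]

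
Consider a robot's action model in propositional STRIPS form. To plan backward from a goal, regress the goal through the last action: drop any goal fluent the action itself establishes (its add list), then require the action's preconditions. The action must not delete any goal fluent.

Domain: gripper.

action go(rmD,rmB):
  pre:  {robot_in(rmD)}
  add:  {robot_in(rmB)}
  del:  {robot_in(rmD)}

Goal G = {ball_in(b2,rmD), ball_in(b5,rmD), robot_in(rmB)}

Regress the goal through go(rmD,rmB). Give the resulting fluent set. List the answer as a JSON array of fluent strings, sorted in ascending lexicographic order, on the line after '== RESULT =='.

Compute (G \ add) ∪ pre:
  G ∩ del = {}  (empty — regression defined)
  G \ add = {ball_in(b2,rmD), ball_in(b5,rmD), robot_in(rmB)} \ {robot_in(rmB)} = {ball_in(b2,rmD), ball_in(b5,rmD)}
  ∪ pre   = {ball_in(b2,rmD), ball_in(b5,rmD)} ∪ {robot_in(rmD)}
          = {ball_in(b2,rmD), ball_in(b5,rmD), robot_in(rmD)}

== RESULT ==
["ball_in(b2,rmD)", "ball_in(b5,rmD)", "robot_in(rmD)"]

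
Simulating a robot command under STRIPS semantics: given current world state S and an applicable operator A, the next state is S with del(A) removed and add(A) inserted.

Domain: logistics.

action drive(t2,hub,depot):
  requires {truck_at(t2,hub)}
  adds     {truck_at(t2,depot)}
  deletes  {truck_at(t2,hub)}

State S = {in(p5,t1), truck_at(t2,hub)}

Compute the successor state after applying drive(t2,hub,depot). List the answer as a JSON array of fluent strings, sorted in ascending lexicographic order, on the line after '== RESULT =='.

Progress:
  pre ⊆ S: {truck_at(t2,hub)} ⊆ S  — applicable
  S \ del = {in(p5,t1)}
  ∪ add   = {in(p5,t1), truck_at(t2,depot)}

== RESULT ==
["in(p5,t1)", "truck_at(t2,depot)"]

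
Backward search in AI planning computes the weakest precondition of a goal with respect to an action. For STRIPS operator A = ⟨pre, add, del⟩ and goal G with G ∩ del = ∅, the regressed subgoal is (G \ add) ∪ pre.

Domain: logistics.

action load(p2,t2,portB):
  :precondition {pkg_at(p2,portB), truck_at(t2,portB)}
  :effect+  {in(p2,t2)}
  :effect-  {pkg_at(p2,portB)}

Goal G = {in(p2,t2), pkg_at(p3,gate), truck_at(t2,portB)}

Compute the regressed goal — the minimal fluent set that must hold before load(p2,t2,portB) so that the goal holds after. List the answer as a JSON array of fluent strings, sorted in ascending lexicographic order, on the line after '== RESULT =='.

Compute (G \ add) ∪ pre:
  G ∩ del = {}  (empty — regression defined)
  G \ add = {in(p2,t2), pkg_at(p3,gate), truck_at(t2,portB)} \ {in(p2,t2)} = {pkg_at(p3,gate), truck_at(t2,portB)}
  ∪ pre   = {pkg_at(p3,gate), truck_at(t2,portB)} ∪ {pkg_at(p2,portB), truck_at(t2,portB)}
          = {pkg_at(p2,portB), pkg_at(p3,gate), truck_at(t2,portB)}

== RESULT ==
["pkg_at(p2,portB)", "pkg_at(p3,gate)", "truck_at(t2,portB)"]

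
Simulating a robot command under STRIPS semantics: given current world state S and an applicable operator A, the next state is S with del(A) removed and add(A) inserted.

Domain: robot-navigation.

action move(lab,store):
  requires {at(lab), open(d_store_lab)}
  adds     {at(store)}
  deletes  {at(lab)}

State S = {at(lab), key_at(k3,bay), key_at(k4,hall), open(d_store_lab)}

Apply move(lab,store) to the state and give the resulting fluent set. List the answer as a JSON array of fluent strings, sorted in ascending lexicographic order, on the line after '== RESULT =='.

Compute (S \ del) ∪ add:
  pre ⊆ S: {at(lab), open(d_store_lab)} ⊆ S  — applicable
  S \ del = {key_at(k3,bay), key_at(k4,hall), open(d_store_lab)}
  ∪ add   = {at(store), key_at(k3,bay), key_at(k4,hall), open(d_store_lab)}

== RESULT ==
["at(store)", "key_at(k3,bay)", "key_at(k4,hall)", "open(d_store_lab)"]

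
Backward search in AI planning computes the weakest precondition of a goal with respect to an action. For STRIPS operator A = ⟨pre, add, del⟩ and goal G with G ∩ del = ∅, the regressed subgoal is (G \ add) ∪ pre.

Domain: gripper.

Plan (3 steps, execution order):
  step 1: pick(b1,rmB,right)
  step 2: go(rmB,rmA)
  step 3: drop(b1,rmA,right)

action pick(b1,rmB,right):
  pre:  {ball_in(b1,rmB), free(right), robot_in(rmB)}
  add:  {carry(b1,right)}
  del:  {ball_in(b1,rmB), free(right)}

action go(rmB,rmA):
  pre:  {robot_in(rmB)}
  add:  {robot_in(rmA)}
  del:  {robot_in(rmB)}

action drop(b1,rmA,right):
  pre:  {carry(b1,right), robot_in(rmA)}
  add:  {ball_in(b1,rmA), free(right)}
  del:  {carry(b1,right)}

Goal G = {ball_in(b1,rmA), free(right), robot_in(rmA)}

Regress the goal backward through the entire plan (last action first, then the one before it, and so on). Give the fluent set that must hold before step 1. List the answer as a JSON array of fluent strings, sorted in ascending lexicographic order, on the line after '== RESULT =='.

Regress step by step:
  through step 3 (drop(b1,rmA,right)): drop {ball_in(b1,rmA), free(right)}, keep {robot_in(rmA)}, require {carry(b1,right), robot_in(rmA)}
    → {carry(b1,right), robot_in(rmA)}
  through step 2 (go(rmB,rmA)): drop {robot_in(rmA)}, keep {carry(b1,right)}, require {robot_in(rmB)}
    → {carry(b1,right), robot_in(rmB)}
  through step 1 (pick(b1,rmB,right)): drop {carry(b1,right)}, keep {robot_in(rmB)}, require {ball_in(b1,rmB), free(right), robot_in(rmB)}
    → {ball_in(b1,rmB), free(right), robot_in(rmB)}

== RESULT ==
["ball_in(b1,rmB)", "free(right)", "robot_in(rmB)"]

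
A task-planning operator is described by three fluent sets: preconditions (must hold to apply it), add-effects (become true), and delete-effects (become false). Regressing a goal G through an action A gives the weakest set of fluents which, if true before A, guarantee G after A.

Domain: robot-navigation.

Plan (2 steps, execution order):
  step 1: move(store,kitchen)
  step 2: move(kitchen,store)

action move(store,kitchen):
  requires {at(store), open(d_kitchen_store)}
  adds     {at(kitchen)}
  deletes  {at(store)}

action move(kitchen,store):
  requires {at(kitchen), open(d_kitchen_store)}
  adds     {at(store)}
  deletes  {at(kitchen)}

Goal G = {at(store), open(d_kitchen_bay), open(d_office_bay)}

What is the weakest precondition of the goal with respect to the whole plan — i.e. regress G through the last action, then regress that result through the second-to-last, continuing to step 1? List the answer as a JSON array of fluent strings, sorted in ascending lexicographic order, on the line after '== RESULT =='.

Regress step by step:
  through step 2 (move(kitchen,store)): drop {at(store)}, keep {open(d_kitchen_bay), open(d_office_bay)}, require {at(kitchen), open(d_kitchen_store)}
    → {at(kitchen), open(d_kitchen_bay), open(d_kitchen_store), open(d_office_bay)}
  through step 1 (move(store,kitchen)): drop {at(kitchen)}, keep {open(d_kitchen_bay), open(d_kitchen_store), open(d_office_bay)}, require {at(store), open(d_kitchen_store)}
    → {at(store), open(d_kitchen_bay), open(d_kitchen_store), open(d_office_bay)}

== RESULT ==
["at(store)", "open(d_kitchen_bay)", "open(d_kitchen_store)", "open(d_office_bay)"]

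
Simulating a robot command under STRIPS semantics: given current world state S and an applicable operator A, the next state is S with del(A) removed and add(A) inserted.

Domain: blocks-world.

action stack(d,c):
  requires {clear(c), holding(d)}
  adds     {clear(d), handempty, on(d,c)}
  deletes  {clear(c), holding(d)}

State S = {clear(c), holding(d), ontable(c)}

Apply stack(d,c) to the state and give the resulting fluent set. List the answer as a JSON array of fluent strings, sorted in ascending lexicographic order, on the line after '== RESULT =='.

Compute (S \ del) ∪ add:
  pre ⊆ S: {clear(c), holding(d)} ⊆ S  — applicable
  S \ del = {ontable(c)}
  ∪ add   = {clear(d), handempty, on(d,c), ontable(c)}

== RESULT ==
["clear(d)", "handempty", "on(d,c)", "ontable(c)"]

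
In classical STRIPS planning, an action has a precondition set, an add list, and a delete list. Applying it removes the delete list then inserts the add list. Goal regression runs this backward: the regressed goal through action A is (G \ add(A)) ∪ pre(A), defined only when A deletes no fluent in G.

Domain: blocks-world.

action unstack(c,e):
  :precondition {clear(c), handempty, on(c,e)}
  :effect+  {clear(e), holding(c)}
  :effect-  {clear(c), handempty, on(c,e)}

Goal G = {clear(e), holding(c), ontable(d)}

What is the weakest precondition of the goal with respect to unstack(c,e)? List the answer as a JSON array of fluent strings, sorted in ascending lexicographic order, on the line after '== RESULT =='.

Compute (G \ add) ∪ pre:
  G ∩ del = {}  (empty — regression defined)
  G \ add = {clear(e), holding(c), ontable(d)} \ {clear(e), holding(c)} = {ontable(d)}
  ∪ pre   = {ontable(d)} ∪ {clear(c), handempty, on(c,e)}
          = {clear(c), handempty, on(c,e), ontable(d)}

== RESULT ==
["clear(c)", "handempty", "on(c,e)", "ontable(d)"]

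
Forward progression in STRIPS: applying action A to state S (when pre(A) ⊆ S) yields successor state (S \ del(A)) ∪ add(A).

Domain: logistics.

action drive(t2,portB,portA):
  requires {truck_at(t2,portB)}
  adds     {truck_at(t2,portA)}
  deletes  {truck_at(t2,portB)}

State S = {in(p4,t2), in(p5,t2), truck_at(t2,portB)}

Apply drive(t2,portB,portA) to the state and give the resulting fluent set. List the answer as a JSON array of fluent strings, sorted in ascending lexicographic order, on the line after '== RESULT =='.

Progress:
  pre ⊆ S: {truck_at(t2,portB)} ⊆ S  — applicable
  S \ del = {in(p4,t2), in(p5,t2)}
  ∪ add   = {in(p4,t2), in(p5,t2), truck_at(t2,portA)}

== RESULT ==
["in(p4,t2)", "in(p5,t2)", "truck_at(t2,portA)"]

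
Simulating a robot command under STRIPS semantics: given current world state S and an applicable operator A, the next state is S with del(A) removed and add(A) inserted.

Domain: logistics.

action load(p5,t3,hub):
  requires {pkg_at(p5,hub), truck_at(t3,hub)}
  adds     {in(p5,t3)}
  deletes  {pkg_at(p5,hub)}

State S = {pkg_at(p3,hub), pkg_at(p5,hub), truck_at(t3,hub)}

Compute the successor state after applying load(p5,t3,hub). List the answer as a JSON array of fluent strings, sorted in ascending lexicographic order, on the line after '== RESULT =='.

Compute (S \ del) ∪ add:
  pre ⊆ S: {pkg_at(p5,hub), truck_at(t3,hub)} ⊆ S  — applicable
  S \ del = {pkg_at(p3,hub), truck_at(t3,hub)}
  ∪ add   = {in(p5,t3), pkg_at(p3,hub), truck_at(t3,hub)}

== RESULT ==
["in(p5,t3)", "pkg_at(p3,hub)", "truck_at(t3,hub)"]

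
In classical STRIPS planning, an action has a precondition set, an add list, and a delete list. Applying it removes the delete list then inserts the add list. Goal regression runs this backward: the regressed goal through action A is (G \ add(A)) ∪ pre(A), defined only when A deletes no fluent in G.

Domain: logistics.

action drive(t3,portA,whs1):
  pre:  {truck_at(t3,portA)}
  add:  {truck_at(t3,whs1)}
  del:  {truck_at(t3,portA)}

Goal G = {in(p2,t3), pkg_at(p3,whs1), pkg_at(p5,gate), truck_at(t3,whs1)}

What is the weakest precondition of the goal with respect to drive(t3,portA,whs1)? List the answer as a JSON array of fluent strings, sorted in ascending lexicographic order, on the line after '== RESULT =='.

Compute (G \ add) ∪ pre:
  G ∩ del = {}  (empty — regression defined)
  G \ add = {in(p2,t3), pkg_at(p3,whs1), pkg_at(p5,gate), truck_at(t3,whs1)} \ {truck_at(t3,whs1)} = {in(p2,t3), pkg_at(p3,whs1), pkg_at(p5,gate)}
  ∪ pre   = {in(p2,t3), pkg_at(p3,whs1), pkg_at(p5,gate)} ∪ {truck_at(t3,portA)}
          = {in(p2,t3), pkg_at(p3,whs1), pkg_at(p5,gate), truck_at(t3,portA)}

== RESULT ==
["in(p2,t3)", "pkg_at(p3,whs1)", "pkg_at(p5,gate)", "truck_at(t3,portA)"]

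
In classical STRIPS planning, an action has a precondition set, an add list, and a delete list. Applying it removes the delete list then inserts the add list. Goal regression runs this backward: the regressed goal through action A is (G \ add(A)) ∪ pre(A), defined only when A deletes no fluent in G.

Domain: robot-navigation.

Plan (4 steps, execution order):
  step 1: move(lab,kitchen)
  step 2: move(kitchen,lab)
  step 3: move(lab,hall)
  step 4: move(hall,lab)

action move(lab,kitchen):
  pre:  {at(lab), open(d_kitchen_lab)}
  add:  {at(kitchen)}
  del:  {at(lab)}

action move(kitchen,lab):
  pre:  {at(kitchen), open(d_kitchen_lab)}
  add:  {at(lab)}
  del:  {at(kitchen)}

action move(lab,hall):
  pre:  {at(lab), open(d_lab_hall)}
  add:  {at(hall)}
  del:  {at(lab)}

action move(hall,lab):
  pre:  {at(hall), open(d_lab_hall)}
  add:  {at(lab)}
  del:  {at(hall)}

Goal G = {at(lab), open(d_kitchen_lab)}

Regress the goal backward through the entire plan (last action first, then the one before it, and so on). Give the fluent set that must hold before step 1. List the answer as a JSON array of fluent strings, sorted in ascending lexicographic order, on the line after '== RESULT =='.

Regress step by step:
  through step 4 (move(hall,lab)): drop {at(lab)}, keep {open(d_kitchen_lab)}, require {at(hall), open(d_lab_hall)}
    → {at(hall), open(d_kitchen_lab), open(d_lab_hall)}
  through step 3 (move(lab,hall)): drop {at(hall)}, keep {open(d_kitchen_lab), open(d_lab_hall)}, require {at(lab), open(d_lab_hall)}
    → {at(lab), open(d_kitchen_lab), open(d_lab_hall)}
  through step 2 (move(kitchen,lab)): drop {at(lab)}, keep {open(d_kitchen_lab), open(d_lab_hall)}, require {at(kitchen), open(d_kitchen_lab)}
    → {at(kitchen), open(d_kitchen_lab), open(d_lab_hall)}
  through step 1 (move(lab,kitchen)): drop {at(kitchen)}, keep {open(d_kitchen_lab), open(d_lab_hall)}, require {at(lab), open(d_kitchen_lab)}
    → {at(lab), open(d_kitchen_lab), open(d_lab_hall)}

== RESULT ==
["at(lab)", "open(d_kitchen_lab)", "open(d_lab_hall)"]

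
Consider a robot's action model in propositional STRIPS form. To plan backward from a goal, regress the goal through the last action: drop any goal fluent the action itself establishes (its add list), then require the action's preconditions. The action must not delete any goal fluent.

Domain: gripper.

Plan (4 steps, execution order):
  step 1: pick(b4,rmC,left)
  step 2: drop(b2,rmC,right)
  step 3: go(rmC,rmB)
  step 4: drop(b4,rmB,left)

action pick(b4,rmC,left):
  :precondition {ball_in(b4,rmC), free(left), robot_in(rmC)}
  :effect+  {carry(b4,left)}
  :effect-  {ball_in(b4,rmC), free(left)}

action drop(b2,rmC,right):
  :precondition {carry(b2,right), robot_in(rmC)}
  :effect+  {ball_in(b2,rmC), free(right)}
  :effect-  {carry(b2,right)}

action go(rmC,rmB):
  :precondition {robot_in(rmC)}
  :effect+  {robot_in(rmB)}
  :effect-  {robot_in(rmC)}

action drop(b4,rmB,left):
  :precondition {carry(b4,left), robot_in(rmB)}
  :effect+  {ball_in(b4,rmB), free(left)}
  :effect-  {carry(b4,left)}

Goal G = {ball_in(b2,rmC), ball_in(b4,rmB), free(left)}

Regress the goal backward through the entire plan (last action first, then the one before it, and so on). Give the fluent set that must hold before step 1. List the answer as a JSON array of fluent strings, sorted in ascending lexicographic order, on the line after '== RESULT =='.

Work backward from the goal:
  through step 4 (drop(b4,rmB,left)): drop {ball_in(b4,rmB), free(left)}, keep {ball_in(b2,rmC)}, require {carry(b4,left), robot_in(rmB)}
    → {ball_in(b2,rmC), carry(b4,left), robot_in(rmB)}
  through step 3 (go(rmC,rmB)): drop {robot_in(rmB)}, keep {ball_in(b2,rmC), carry(b4,left)}, require {robot_in(rmC)}
    → {ball_in(b2,rmC), carry(b4,left), robot_in(rmC)}
  through step 2 (drop(b2,rmC,right)): drop {ball_in(b2,rmC)}, keep {carry(b4,left), robot_in(rmC)}, require {carry(b2,right), robot_in(rmC)}
    → {carry(b2,right), carry(b4,left), robot_in(rmC)}
  through step 1 (pick(b4,rmC,left)): drop {carry(b4,left)}, keep {carry(b2,right), robot_in(rmC)}, require {ball_in(b4,rmC), free(left), robot_in(rmC)}
    → {ball_in(b4,rmC), carry(b2,right), free(left), robot_in(rmC)}

== RESULT ==
["ball_in(b4,rmC)", "carry(b2,right)", "free(left)", "robot_in(rmC)"]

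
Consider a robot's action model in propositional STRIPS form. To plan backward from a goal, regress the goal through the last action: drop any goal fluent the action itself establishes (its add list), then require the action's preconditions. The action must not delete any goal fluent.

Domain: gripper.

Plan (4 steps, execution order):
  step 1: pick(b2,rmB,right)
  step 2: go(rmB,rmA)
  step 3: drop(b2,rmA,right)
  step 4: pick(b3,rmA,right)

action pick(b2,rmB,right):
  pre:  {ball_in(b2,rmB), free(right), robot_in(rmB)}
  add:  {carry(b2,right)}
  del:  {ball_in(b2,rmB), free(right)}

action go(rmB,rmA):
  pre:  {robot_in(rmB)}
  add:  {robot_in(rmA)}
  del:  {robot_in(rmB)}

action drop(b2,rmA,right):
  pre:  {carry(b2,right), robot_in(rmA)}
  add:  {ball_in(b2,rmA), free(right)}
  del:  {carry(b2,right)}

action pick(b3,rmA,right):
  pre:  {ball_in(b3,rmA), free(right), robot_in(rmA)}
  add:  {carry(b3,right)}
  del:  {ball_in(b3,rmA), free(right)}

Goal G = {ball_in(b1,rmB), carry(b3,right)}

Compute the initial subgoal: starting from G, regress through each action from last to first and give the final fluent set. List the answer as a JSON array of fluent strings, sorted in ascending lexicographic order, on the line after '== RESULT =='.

Regress step by step:
  through step 4 (pick(b3,rmA,right)): drop {carry(b3,right)}, keep {ball_in(b1,rmB)}, require {ball_in(b3,rmA), free(right), robot_in(rmA)}
    → {ball_in(b1,rmB), ball_in(b3,rmA), free(right), robot_in(rmA)}
  through step 3 (drop(b2,rmA,right)): drop {free(right)}, keep {ball_in(b1,rmB), ball_in(b3,rmA), robot_in(rmA)}, require {carry(b2,right), robot_in(rmA)}
    → {ball_in(b1,rmB), ball_in(b3,rmA), carry(b2,right), robot_in(rmA)}
  through step 2 (go(rmB,rmA)): drop {robot_in(rmA)}, keep {ball_in(b1,rmB), ball_in(b3,rmA), carry(b2,right)}, require {robot_in(rmB)}
    → {ball_in(b1,rmB), ball_in(b3,rmA), carry(b2,right), robot_in(rmB)}
  through step 1 (pick(b2,rmB,right)): drop {carry(b2,right)}, keep {ball_in(b1,rmB), ball_in(b3,rmA), robot_in(rmB)}, require {ball_in(b2,rmB), free(right), robot_in(rmB)}
    → {ball_in(b1,rmB), ball_in(b2,rmB), ball_in(b3,rmA), free(right), robot_in(rmB)}

== RESULT ==
["ball_in(b1,rmB)", "ball_in(b2,rmB)", "ball_in(b3,rmA)", "free(right)", "robot_in(rmB)"]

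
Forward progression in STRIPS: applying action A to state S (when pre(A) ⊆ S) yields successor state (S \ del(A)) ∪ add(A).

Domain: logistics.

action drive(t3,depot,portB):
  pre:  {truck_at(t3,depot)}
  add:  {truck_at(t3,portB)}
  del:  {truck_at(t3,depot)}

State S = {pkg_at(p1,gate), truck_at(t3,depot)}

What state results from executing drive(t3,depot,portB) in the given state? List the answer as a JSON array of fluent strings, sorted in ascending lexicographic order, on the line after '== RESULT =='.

Progress:
  pre ⊆ S: {truck_at(t3,depot)} ⊆ S  — applicable
  S \ del = {pkg_at(p1,gate)}
  ∪ add   = {pkg_at(p1,gate), truck_at(t3,portB)}

== RESULT ==
["pkg_at(p1,gate)", "truck_at(t3,portB)"]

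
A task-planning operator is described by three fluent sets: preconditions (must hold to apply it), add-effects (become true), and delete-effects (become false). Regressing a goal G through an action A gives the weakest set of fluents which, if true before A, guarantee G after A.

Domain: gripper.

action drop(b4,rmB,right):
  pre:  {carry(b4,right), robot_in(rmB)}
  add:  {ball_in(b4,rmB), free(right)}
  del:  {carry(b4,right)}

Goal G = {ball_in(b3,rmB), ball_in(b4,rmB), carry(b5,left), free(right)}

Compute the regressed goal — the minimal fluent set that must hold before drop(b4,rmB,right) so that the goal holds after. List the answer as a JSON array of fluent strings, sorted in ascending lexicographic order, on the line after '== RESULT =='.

Regress:
  G ∩ del = {}  (empty — regression defined)
  G \ add = {ball_in(b3,rmB), ball_in(b4,rmB), carry(b5,left), free(right)} \ {ball_in(b4,rmB), free(right)} = {ball_in(b3,rmB), carry(b5,left)}
  ∪ pre   = {ball_in(b3,rmB), carry(b5,left)} ∪ {carry(b4,right), robot_in(rmB)}
          = {ball_in(b3,rmB), carry(b4,right), carry(b5,left), robot_in(rmB)}

== RESULT ==
["ball_in(b3,rmB)", "carry(b4,right)", "carry(b5,left)", "robot_in(rmB)"]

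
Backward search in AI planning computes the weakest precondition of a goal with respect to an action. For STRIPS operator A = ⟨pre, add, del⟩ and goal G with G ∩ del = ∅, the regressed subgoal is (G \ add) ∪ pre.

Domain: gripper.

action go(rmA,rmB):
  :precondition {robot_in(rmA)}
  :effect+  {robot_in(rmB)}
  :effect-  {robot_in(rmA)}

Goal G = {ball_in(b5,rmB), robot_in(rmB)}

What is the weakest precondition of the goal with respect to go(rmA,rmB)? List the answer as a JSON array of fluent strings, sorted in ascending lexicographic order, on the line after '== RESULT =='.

Compute (G \ add) ∪ pre:
  G ∩ del = {}  (empty — regression defined)
  G \ add = {ball_in(b5,rmB), robot_in(rmB)} \ {robot_in(rmB)} = {ball_in(b5,rmB)}
  ∪ pre   = {ball_in(b5,rmB)} ∪ {robot_in(rmA)}
          = {ball_in(b5,rmB), robot_in(rmA)}

== RESULT ==
["ball_in(b5,rmB)", "robot_in(rmA)"]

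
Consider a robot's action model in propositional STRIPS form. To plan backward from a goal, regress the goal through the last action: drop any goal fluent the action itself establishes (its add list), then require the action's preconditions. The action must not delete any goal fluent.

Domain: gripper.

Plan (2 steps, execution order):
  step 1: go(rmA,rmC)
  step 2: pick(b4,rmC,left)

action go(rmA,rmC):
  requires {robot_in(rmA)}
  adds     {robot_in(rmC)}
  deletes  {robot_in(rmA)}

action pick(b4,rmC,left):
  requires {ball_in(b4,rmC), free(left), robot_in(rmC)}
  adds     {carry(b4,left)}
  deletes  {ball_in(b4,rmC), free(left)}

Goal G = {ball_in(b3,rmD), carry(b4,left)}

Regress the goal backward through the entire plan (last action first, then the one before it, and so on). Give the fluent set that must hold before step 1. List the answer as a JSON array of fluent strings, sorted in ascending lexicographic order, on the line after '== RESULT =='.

Work backward from the goal:
  through step 2 (pick(b4,rmC,left)): drop {carry(b4,left)}, keep {ball_in(b3,rmD)}, require {ball_in(b4,rmC), free(left), robot_in(rmC)}
    → {ball_in(b3,rmD), ball_in(b4,rmC), free(left), robot_in(rmC)}
  through step 1 (go(rmA,rmC)): drop {robot_in(rmC)}, keep {ball_in(b3,rmD), ball_in(b4,rmC), free(left)}, require {robot_in(rmA)}
    → {ball_in(b3,rmD), ball_in(b4,rmC), free(left), robot_in(rmA)}

== RESULT ==
["ball_in(b3,rmD)", "ball_in(b4,rmC)", "free(left)", "robot_in(rmA)"]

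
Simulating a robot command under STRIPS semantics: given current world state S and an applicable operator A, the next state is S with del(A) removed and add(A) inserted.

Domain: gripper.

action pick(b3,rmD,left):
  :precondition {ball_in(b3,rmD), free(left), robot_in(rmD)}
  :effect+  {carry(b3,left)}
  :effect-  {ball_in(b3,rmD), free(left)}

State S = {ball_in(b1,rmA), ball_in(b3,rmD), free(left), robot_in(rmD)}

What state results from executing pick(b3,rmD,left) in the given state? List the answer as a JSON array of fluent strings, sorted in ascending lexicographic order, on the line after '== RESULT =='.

Compute (S \ del) ∪ add:
  pre ⊆ S: {ball_in(b3,rmD), free(left), robot_in(rmD)} ⊆ S  — applicable
  S \ del = {ball_in(b1,rmA), robot_in(rmD)}
  ∪ add   = {ball_in(b1,rmA), carry(b3,left), robot_in(rmD)}

== RESULT ==
["ball_in(b1,rmA)", "carry(b3,left)", "robot_in(rmD)"]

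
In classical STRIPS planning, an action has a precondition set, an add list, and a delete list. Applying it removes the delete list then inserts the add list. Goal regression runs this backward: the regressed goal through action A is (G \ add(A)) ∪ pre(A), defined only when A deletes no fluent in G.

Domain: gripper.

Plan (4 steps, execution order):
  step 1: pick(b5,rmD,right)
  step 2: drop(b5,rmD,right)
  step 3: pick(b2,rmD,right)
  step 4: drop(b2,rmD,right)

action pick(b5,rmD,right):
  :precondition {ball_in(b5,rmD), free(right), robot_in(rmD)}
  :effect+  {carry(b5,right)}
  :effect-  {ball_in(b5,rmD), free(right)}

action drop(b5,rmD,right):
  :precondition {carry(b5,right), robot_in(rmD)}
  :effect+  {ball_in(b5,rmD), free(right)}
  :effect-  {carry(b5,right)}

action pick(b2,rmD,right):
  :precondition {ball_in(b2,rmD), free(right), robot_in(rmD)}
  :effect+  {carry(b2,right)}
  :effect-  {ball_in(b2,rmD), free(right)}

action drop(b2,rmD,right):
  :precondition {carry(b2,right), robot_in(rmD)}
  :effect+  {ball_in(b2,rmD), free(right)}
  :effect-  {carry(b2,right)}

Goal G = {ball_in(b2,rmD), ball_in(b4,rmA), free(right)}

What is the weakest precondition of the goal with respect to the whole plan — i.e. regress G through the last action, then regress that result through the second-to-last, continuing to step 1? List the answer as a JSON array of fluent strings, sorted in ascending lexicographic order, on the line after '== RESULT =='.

Regress step by step:
  through step 4 (drop(b2,rmD,right)): drop {ball_in(b2,rmD), free(right)}, keep {ball_in(b4,rmA)}, require {carry(b2,right), robot_in(rmD)}
    → {ball_in(b4,rmA), carry(b2,right), robot_in(rmD)}
  through step 3 (pick(b2,rmD,right)): drop {carry(b2,right)}, keep {ball_in(b4,rmA), robot_in(rmD)}, require {ball_in(b2,rmD), free(right), robot_in(rmD)}
    → {ball_in(b2,rmD), ball_in(b4,rmA), free(right), robot_in(rmD)}
  through step 2 (drop(b5,rmD,right)): drop {free(right)}, keep {ball_in(b2,rmD), ball_in(b4,rmA), robot_in(rmD)}, require {carry(b5,right), robot_in(rmD)}
    → {ball_in(b2,rmD), ball_in(b4,rmA), carry(b5,right), robot_in(rmD)}
  through step 1 (pick(b5,rmD,right)): drop {carry(b5,right)}, keep {ball_in(b2,rmD), ball_in(b4,rmA), robot_in(rmD)}, require {ball_in(b5,rmD), free(right), robot_in(rmD)}
    → {ball_in(b2,rmD), ball_in(b4,rmA), ball_in(b5,rmD), free(right), robot_in(rmD)}

== RESULT ==
["ball_in(b2,rmD)", "ball_in(b4,rmA)", "ball_in(b5,rmD)", "free(right)", "robot_in(rmD)"]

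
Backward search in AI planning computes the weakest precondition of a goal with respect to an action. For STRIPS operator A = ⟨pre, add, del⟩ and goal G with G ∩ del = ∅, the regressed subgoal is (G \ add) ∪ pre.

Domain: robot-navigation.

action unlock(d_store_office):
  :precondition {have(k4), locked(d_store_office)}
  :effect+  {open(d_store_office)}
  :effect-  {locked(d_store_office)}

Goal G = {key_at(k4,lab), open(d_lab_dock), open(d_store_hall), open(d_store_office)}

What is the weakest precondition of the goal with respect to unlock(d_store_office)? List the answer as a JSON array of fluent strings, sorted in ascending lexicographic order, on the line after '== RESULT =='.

Regress:
  G ∩ del = {}  (empty — regression defined)
  G \ add = {key_at(k4,lab), open(d_lab_dock), open(d_store_hall), open(d_store_office)} \ {open(d_store_office)} = {key_at(k4,lab), open(d_lab_dock), open(d_store_hall)}
  ∪ pre   = {key_at(k4,lab), open(d_lab_dock), open(d_store_hall)} ∪ {have(k4), locked(d_store_office)}
          = {have(k4), key_at(k4,lab), locked(d_store_office), open(d_lab_dock), open(d_store_hall)}

== RESULT ==
["have(k4)", "key_at(k4,lab)", "locked(d_store_office)", "open(d_lab_dock)", "open(d_store_hall)"]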